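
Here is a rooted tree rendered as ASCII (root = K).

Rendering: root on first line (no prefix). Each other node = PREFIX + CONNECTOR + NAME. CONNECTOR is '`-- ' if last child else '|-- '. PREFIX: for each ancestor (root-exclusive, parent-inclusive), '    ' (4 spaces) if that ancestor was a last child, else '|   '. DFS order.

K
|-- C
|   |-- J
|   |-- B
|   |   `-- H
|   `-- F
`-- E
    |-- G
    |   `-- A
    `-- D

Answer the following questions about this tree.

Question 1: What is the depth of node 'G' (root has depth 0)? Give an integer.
Path from root to G: K -> E -> G
Depth = number of edges = 2

Answer: 2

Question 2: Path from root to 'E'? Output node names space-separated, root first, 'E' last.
Walk down from root: K -> E

Answer: K E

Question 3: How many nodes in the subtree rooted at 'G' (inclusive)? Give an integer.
Answer: 2

Derivation:
Subtree rooted at G contains: A, G
Count = 2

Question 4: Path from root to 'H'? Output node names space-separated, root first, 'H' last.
Walk down from root: K -> C -> B -> H

Answer: K C B H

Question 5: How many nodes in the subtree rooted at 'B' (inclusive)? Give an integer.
Subtree rooted at B contains: B, H
Count = 2

Answer: 2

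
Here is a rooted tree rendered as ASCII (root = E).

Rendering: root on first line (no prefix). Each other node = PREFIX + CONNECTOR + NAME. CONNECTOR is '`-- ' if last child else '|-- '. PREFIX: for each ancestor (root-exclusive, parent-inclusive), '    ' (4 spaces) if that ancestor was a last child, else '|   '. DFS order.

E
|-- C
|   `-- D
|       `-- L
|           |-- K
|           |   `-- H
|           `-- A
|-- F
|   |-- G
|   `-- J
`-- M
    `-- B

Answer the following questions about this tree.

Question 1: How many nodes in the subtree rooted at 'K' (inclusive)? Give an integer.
Subtree rooted at K contains: H, K
Count = 2

Answer: 2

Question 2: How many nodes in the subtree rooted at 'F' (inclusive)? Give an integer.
Answer: 3

Derivation:
Subtree rooted at F contains: F, G, J
Count = 3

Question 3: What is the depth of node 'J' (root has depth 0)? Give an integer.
Path from root to J: E -> F -> J
Depth = number of edges = 2

Answer: 2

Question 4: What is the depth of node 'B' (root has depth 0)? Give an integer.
Answer: 2

Derivation:
Path from root to B: E -> M -> B
Depth = number of edges = 2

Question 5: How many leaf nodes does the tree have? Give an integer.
Answer: 5

Derivation:
Leaves (nodes with no children): A, B, G, H, J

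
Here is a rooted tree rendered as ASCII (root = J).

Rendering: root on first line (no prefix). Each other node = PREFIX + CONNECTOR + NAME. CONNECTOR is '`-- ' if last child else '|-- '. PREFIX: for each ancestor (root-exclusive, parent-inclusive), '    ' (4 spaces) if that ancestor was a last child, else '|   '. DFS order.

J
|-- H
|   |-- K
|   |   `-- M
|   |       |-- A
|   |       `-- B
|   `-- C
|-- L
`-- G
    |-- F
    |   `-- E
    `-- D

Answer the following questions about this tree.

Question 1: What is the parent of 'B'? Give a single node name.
Scan adjacency: B appears as child of M

Answer: M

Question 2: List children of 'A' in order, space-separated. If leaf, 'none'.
Node A's children (from adjacency): (leaf)

Answer: none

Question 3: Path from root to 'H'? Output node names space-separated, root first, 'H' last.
Answer: J H

Derivation:
Walk down from root: J -> H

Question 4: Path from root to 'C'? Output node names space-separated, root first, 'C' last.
Answer: J H C

Derivation:
Walk down from root: J -> H -> C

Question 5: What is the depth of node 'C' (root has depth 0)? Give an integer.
Path from root to C: J -> H -> C
Depth = number of edges = 2

Answer: 2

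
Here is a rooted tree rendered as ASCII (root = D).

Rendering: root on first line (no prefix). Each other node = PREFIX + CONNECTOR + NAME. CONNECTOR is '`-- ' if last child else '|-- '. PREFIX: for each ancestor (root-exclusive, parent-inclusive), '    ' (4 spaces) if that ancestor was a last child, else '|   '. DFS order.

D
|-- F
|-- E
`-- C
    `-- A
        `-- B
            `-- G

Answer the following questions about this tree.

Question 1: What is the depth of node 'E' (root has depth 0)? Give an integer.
Answer: 1

Derivation:
Path from root to E: D -> E
Depth = number of edges = 1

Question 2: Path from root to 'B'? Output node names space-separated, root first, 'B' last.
Answer: D C A B

Derivation:
Walk down from root: D -> C -> A -> B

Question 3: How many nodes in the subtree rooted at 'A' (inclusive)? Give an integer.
Subtree rooted at A contains: A, B, G
Count = 3

Answer: 3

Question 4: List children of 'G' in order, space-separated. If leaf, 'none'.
Answer: none

Derivation:
Node G's children (from adjacency): (leaf)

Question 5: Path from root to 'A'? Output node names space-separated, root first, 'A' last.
Walk down from root: D -> C -> A

Answer: D C A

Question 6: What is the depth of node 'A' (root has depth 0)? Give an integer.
Path from root to A: D -> C -> A
Depth = number of edges = 2

Answer: 2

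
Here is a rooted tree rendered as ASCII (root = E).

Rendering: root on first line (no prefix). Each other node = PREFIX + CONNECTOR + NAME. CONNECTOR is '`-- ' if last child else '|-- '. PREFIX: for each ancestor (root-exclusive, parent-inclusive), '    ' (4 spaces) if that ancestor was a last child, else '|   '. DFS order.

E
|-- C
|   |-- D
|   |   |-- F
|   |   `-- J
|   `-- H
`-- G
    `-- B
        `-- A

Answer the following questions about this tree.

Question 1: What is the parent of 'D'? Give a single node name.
Scan adjacency: D appears as child of C

Answer: C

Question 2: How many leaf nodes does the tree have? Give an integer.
Answer: 4

Derivation:
Leaves (nodes with no children): A, F, H, J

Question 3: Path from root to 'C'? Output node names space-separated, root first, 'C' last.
Walk down from root: E -> C

Answer: E C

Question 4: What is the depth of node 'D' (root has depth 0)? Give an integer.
Answer: 2

Derivation:
Path from root to D: E -> C -> D
Depth = number of edges = 2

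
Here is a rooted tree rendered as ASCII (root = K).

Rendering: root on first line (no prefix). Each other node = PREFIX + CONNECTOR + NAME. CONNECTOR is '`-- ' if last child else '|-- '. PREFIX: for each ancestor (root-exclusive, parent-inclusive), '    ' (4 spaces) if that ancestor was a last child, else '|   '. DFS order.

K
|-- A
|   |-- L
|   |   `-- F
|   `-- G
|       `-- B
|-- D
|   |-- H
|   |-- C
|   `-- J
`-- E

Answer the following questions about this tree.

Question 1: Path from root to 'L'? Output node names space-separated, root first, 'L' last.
Answer: K A L

Derivation:
Walk down from root: K -> A -> L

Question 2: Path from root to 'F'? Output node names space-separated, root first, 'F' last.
Walk down from root: K -> A -> L -> F

Answer: K A L F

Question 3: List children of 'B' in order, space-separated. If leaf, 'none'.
Node B's children (from adjacency): (leaf)

Answer: none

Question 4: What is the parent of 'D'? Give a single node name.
Scan adjacency: D appears as child of K

Answer: K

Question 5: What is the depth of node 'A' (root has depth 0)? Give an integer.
Path from root to A: K -> A
Depth = number of edges = 1

Answer: 1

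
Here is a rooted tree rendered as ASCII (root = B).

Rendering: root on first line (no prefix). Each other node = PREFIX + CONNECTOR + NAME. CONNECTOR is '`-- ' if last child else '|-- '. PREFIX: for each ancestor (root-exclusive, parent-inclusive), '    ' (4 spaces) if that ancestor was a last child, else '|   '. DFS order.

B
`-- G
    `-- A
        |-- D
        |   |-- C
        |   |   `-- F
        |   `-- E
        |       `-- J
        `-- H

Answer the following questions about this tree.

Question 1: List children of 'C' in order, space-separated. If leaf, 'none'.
Node C's children (from adjacency): F

Answer: F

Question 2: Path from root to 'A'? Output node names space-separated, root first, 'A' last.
Answer: B G A

Derivation:
Walk down from root: B -> G -> A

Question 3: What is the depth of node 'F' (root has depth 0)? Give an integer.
Answer: 5

Derivation:
Path from root to F: B -> G -> A -> D -> C -> F
Depth = number of edges = 5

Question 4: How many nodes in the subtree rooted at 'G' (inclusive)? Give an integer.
Answer: 8

Derivation:
Subtree rooted at G contains: A, C, D, E, F, G, H, J
Count = 8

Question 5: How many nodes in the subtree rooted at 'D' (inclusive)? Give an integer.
Answer: 5

Derivation:
Subtree rooted at D contains: C, D, E, F, J
Count = 5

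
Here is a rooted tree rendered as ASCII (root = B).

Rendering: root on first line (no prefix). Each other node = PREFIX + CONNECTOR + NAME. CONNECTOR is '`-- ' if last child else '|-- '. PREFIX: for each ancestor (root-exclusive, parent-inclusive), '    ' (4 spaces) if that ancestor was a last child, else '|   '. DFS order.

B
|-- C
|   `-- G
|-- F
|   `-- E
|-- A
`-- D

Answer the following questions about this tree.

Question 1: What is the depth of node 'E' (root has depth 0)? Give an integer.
Answer: 2

Derivation:
Path from root to E: B -> F -> E
Depth = number of edges = 2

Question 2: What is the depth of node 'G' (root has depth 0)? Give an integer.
Answer: 2

Derivation:
Path from root to G: B -> C -> G
Depth = number of edges = 2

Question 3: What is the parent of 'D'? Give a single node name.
Answer: B

Derivation:
Scan adjacency: D appears as child of B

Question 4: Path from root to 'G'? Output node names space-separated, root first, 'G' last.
Walk down from root: B -> C -> G

Answer: B C G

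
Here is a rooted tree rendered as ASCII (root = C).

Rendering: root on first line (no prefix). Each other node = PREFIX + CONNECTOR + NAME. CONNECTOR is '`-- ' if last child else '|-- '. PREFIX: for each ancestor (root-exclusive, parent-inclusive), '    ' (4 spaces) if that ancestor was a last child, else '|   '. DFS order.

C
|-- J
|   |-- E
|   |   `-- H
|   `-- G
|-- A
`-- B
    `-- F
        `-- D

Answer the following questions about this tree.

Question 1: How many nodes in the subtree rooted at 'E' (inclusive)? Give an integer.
Subtree rooted at E contains: E, H
Count = 2

Answer: 2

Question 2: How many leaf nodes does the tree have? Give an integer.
Answer: 4

Derivation:
Leaves (nodes with no children): A, D, G, H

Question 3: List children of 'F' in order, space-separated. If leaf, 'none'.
Answer: D

Derivation:
Node F's children (from adjacency): D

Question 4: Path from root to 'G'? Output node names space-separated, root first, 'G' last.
Walk down from root: C -> J -> G

Answer: C J G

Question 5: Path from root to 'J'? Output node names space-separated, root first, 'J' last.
Walk down from root: C -> J

Answer: C J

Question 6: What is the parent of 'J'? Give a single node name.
Scan adjacency: J appears as child of C

Answer: C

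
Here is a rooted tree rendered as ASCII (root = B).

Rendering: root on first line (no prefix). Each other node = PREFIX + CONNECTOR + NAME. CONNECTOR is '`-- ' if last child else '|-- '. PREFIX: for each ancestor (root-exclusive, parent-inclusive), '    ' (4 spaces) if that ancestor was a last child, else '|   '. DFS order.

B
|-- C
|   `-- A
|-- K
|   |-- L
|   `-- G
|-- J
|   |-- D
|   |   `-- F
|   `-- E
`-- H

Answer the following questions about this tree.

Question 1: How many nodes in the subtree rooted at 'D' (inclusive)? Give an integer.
Answer: 2

Derivation:
Subtree rooted at D contains: D, F
Count = 2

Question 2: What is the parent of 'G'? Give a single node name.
Answer: K

Derivation:
Scan adjacency: G appears as child of K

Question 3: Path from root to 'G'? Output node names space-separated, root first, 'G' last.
Answer: B K G

Derivation:
Walk down from root: B -> K -> G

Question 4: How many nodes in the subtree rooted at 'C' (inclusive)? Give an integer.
Subtree rooted at C contains: A, C
Count = 2

Answer: 2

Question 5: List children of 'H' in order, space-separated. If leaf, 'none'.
Node H's children (from adjacency): (leaf)

Answer: none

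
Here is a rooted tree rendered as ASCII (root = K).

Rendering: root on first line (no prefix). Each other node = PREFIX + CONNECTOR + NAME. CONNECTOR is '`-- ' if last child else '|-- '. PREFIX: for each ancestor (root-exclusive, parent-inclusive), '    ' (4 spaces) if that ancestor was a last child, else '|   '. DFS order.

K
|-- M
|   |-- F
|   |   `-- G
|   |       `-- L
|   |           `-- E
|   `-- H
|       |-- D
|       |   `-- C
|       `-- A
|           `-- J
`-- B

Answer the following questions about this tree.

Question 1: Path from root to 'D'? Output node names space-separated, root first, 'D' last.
Walk down from root: K -> M -> H -> D

Answer: K M H D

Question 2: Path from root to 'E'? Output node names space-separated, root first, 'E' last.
Walk down from root: K -> M -> F -> G -> L -> E

Answer: K M F G L E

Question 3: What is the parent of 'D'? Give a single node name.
Scan adjacency: D appears as child of H

Answer: H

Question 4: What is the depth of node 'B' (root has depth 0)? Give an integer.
Path from root to B: K -> B
Depth = number of edges = 1

Answer: 1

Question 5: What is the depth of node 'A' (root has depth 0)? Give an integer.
Answer: 3

Derivation:
Path from root to A: K -> M -> H -> A
Depth = number of edges = 3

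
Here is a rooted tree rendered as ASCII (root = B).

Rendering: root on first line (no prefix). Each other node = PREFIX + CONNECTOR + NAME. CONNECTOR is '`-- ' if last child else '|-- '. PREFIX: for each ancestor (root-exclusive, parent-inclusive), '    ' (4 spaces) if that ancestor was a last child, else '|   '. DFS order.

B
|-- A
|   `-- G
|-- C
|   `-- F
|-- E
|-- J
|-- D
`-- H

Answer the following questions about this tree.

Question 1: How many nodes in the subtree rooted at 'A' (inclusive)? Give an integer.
Subtree rooted at A contains: A, G
Count = 2

Answer: 2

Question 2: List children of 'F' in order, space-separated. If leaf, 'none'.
Answer: none

Derivation:
Node F's children (from adjacency): (leaf)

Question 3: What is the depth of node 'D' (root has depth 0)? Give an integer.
Path from root to D: B -> D
Depth = number of edges = 1

Answer: 1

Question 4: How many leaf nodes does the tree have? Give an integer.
Answer: 6

Derivation:
Leaves (nodes with no children): D, E, F, G, H, J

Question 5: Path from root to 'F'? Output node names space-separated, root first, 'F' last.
Answer: B C F

Derivation:
Walk down from root: B -> C -> F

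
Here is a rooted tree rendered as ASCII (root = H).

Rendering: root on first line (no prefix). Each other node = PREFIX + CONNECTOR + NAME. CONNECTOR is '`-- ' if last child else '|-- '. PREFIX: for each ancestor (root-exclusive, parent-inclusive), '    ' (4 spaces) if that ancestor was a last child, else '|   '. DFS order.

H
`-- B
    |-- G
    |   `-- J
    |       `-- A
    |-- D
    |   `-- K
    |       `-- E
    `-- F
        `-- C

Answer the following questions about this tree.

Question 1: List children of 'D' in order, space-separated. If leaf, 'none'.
Node D's children (from adjacency): K

Answer: K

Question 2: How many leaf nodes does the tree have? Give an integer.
Answer: 3

Derivation:
Leaves (nodes with no children): A, C, E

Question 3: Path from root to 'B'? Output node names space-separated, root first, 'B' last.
Walk down from root: H -> B

Answer: H B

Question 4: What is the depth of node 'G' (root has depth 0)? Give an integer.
Answer: 2

Derivation:
Path from root to G: H -> B -> G
Depth = number of edges = 2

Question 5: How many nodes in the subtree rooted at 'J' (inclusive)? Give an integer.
Subtree rooted at J contains: A, J
Count = 2

Answer: 2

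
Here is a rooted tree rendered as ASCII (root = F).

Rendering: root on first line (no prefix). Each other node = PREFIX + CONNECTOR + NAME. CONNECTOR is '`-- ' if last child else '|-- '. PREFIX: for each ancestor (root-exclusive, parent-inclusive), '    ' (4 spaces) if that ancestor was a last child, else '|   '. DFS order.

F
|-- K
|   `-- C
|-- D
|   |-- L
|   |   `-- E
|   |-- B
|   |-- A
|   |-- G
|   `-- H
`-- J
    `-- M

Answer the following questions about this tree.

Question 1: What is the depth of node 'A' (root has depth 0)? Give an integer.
Path from root to A: F -> D -> A
Depth = number of edges = 2

Answer: 2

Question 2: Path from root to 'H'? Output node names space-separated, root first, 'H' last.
Walk down from root: F -> D -> H

Answer: F D H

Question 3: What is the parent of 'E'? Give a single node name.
Answer: L

Derivation:
Scan adjacency: E appears as child of L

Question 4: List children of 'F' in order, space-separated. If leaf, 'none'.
Node F's children (from adjacency): K, D, J

Answer: K D J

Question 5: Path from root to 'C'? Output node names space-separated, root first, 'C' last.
Answer: F K C

Derivation:
Walk down from root: F -> K -> C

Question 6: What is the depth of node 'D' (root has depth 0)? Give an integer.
Path from root to D: F -> D
Depth = number of edges = 1

Answer: 1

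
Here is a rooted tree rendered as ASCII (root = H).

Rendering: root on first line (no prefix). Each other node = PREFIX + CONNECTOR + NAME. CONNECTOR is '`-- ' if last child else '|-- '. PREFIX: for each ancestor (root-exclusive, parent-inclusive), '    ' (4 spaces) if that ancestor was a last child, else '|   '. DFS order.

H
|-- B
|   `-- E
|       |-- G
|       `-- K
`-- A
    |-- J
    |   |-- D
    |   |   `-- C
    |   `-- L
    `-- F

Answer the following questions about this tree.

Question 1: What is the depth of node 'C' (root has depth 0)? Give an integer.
Path from root to C: H -> A -> J -> D -> C
Depth = number of edges = 4

Answer: 4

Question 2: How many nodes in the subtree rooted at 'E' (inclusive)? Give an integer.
Answer: 3

Derivation:
Subtree rooted at E contains: E, G, K
Count = 3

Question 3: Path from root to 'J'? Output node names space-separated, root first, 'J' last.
Walk down from root: H -> A -> J

Answer: H A J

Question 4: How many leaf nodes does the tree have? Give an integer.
Answer: 5

Derivation:
Leaves (nodes with no children): C, F, G, K, L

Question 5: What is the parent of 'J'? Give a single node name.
Scan adjacency: J appears as child of A

Answer: A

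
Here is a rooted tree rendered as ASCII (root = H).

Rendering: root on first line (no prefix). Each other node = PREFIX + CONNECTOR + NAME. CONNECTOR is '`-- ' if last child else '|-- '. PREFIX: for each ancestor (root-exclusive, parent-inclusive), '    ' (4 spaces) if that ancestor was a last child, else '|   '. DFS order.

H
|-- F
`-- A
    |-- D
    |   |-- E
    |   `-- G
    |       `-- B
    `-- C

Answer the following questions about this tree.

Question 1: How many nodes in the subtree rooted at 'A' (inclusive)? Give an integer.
Subtree rooted at A contains: A, B, C, D, E, G
Count = 6

Answer: 6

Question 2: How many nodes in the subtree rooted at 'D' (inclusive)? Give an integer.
Subtree rooted at D contains: B, D, E, G
Count = 4

Answer: 4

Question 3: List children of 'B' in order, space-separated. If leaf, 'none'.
Answer: none

Derivation:
Node B's children (from adjacency): (leaf)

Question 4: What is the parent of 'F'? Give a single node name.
Scan adjacency: F appears as child of H

Answer: H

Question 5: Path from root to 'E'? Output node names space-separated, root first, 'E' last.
Walk down from root: H -> A -> D -> E

Answer: H A D E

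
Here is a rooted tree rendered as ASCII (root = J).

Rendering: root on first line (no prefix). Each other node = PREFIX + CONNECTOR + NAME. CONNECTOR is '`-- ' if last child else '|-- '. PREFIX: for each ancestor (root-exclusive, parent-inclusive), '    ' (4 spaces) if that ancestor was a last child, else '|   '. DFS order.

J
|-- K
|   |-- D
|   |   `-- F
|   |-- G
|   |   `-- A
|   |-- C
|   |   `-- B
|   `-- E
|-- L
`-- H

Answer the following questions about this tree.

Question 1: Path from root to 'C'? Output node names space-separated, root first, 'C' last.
Walk down from root: J -> K -> C

Answer: J K C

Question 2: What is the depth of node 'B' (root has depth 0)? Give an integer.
Answer: 3

Derivation:
Path from root to B: J -> K -> C -> B
Depth = number of edges = 3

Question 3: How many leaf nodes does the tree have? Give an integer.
Answer: 6

Derivation:
Leaves (nodes with no children): A, B, E, F, H, L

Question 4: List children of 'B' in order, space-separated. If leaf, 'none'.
Node B's children (from adjacency): (leaf)

Answer: none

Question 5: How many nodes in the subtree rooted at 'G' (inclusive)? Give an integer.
Subtree rooted at G contains: A, G
Count = 2

Answer: 2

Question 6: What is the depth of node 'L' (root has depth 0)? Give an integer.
Path from root to L: J -> L
Depth = number of edges = 1

Answer: 1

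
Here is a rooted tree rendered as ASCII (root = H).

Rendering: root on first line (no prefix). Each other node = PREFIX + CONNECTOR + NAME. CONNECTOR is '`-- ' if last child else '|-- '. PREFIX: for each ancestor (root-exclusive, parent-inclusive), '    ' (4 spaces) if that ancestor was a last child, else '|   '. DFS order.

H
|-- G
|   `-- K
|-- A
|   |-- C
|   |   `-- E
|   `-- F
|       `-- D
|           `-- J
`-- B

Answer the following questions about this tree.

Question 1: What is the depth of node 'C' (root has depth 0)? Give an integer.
Path from root to C: H -> A -> C
Depth = number of edges = 2

Answer: 2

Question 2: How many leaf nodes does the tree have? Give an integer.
Leaves (nodes with no children): B, E, J, K

Answer: 4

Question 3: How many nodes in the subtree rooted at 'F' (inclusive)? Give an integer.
Subtree rooted at F contains: D, F, J
Count = 3

Answer: 3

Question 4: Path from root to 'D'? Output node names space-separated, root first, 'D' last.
Answer: H A F D

Derivation:
Walk down from root: H -> A -> F -> D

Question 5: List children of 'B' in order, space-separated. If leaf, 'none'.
Node B's children (from adjacency): (leaf)

Answer: none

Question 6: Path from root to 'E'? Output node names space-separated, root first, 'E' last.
Walk down from root: H -> A -> C -> E

Answer: H A C E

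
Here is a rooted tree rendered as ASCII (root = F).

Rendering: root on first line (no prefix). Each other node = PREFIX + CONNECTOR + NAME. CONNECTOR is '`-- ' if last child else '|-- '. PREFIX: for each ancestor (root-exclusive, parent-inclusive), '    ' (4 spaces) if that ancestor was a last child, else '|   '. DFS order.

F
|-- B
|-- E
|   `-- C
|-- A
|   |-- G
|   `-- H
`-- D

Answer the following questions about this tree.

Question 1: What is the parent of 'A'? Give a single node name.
Scan adjacency: A appears as child of F

Answer: F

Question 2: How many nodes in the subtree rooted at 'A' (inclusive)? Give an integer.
Answer: 3

Derivation:
Subtree rooted at A contains: A, G, H
Count = 3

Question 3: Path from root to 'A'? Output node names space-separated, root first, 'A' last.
Answer: F A

Derivation:
Walk down from root: F -> A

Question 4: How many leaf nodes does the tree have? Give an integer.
Answer: 5

Derivation:
Leaves (nodes with no children): B, C, D, G, H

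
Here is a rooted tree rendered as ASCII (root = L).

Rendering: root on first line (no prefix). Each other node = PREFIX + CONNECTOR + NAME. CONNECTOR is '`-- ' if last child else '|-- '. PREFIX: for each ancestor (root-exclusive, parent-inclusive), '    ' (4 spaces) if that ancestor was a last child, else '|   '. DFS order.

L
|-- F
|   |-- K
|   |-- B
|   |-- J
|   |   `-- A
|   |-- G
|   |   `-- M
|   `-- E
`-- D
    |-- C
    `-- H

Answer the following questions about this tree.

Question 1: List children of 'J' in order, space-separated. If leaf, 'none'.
Answer: A

Derivation:
Node J's children (from adjacency): A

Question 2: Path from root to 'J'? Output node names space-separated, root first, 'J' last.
Answer: L F J

Derivation:
Walk down from root: L -> F -> J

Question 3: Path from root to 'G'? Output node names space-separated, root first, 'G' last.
Answer: L F G

Derivation:
Walk down from root: L -> F -> G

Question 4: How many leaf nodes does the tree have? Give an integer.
Answer: 7

Derivation:
Leaves (nodes with no children): A, B, C, E, H, K, M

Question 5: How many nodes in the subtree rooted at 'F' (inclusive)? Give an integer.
Answer: 8

Derivation:
Subtree rooted at F contains: A, B, E, F, G, J, K, M
Count = 8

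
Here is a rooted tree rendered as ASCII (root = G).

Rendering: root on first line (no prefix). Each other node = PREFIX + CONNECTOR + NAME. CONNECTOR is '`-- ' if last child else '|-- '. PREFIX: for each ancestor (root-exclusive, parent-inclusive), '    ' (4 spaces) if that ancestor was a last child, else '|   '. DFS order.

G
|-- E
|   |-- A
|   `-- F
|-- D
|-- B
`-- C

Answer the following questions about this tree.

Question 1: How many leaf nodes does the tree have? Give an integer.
Leaves (nodes with no children): A, B, C, D, F

Answer: 5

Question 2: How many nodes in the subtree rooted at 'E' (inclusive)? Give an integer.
Answer: 3

Derivation:
Subtree rooted at E contains: A, E, F
Count = 3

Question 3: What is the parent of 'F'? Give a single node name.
Answer: E

Derivation:
Scan adjacency: F appears as child of E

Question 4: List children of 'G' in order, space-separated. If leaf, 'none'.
Node G's children (from adjacency): E, D, B, C

Answer: E D B C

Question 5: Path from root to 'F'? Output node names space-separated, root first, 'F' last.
Walk down from root: G -> E -> F

Answer: G E F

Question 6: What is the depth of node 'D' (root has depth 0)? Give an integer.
Path from root to D: G -> D
Depth = number of edges = 1

Answer: 1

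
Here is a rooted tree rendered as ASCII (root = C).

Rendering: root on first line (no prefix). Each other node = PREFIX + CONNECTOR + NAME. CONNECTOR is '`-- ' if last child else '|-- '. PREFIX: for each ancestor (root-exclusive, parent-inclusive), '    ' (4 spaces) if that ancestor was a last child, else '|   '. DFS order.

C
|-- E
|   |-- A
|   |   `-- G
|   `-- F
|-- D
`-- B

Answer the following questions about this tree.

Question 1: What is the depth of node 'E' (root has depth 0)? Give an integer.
Answer: 1

Derivation:
Path from root to E: C -> E
Depth = number of edges = 1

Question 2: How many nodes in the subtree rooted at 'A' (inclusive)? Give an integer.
Answer: 2

Derivation:
Subtree rooted at A contains: A, G
Count = 2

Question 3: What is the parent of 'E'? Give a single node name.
Answer: C

Derivation:
Scan adjacency: E appears as child of C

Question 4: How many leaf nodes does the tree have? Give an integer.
Leaves (nodes with no children): B, D, F, G

Answer: 4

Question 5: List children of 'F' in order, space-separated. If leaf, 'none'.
Node F's children (from adjacency): (leaf)

Answer: none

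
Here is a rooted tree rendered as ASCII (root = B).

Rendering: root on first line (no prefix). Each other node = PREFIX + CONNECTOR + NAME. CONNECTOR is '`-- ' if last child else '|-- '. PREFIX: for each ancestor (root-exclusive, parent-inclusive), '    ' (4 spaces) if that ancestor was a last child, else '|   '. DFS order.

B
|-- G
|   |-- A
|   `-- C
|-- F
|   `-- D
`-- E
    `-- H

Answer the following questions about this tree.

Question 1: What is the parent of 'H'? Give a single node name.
Answer: E

Derivation:
Scan adjacency: H appears as child of E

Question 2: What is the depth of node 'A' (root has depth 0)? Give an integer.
Path from root to A: B -> G -> A
Depth = number of edges = 2

Answer: 2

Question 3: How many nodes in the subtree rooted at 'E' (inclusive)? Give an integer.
Answer: 2

Derivation:
Subtree rooted at E contains: E, H
Count = 2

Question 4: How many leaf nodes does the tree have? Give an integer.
Leaves (nodes with no children): A, C, D, H

Answer: 4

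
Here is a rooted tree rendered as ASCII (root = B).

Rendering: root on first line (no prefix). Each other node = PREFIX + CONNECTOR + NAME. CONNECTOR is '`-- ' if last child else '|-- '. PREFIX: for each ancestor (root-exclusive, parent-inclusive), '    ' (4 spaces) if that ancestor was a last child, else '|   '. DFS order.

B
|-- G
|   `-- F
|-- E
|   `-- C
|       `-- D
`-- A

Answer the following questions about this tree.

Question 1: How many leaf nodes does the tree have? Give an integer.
Answer: 3

Derivation:
Leaves (nodes with no children): A, D, F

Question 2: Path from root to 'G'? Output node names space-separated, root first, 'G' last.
Walk down from root: B -> G

Answer: B G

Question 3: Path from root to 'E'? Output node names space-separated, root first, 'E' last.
Walk down from root: B -> E

Answer: B E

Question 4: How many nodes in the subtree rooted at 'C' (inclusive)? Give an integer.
Answer: 2

Derivation:
Subtree rooted at C contains: C, D
Count = 2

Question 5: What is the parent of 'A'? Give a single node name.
Scan adjacency: A appears as child of B

Answer: B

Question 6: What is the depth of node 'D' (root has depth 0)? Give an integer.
Path from root to D: B -> E -> C -> D
Depth = number of edges = 3

Answer: 3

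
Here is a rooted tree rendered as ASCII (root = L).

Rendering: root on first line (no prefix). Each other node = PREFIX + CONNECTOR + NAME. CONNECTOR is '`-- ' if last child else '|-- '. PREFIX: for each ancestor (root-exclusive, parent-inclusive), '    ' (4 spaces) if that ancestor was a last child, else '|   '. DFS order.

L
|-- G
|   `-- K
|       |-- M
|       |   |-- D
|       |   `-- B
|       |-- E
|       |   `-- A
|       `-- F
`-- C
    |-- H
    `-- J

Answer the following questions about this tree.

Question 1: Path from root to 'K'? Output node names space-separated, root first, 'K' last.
Walk down from root: L -> G -> K

Answer: L G K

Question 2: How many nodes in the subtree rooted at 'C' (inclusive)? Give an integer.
Subtree rooted at C contains: C, H, J
Count = 3

Answer: 3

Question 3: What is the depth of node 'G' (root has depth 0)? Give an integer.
Path from root to G: L -> G
Depth = number of edges = 1

Answer: 1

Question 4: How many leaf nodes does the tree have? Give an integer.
Leaves (nodes with no children): A, B, D, F, H, J

Answer: 6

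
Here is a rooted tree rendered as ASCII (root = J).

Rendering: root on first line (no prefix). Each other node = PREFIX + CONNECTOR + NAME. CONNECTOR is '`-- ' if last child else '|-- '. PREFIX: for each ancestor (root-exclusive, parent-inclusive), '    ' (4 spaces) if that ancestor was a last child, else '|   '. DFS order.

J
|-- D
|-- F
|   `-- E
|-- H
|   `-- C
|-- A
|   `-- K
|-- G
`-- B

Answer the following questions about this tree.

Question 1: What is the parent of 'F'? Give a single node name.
Answer: J

Derivation:
Scan adjacency: F appears as child of J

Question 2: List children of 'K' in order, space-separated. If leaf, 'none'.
Node K's children (from adjacency): (leaf)

Answer: none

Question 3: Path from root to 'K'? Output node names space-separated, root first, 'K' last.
Walk down from root: J -> A -> K

Answer: J A K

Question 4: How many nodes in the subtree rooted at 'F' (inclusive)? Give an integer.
Answer: 2

Derivation:
Subtree rooted at F contains: E, F
Count = 2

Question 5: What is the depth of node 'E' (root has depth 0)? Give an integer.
Path from root to E: J -> F -> E
Depth = number of edges = 2

Answer: 2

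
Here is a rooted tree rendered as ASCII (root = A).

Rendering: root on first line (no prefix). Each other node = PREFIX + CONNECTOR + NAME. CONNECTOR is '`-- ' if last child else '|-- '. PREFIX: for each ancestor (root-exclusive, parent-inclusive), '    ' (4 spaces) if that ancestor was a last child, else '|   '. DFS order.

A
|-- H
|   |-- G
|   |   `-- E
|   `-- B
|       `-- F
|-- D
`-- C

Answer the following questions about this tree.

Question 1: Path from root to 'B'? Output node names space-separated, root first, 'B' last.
Walk down from root: A -> H -> B

Answer: A H B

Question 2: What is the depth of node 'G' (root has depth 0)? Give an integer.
Path from root to G: A -> H -> G
Depth = number of edges = 2

Answer: 2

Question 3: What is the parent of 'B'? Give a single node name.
Answer: H

Derivation:
Scan adjacency: B appears as child of H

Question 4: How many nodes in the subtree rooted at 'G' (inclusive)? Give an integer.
Subtree rooted at G contains: E, G
Count = 2

Answer: 2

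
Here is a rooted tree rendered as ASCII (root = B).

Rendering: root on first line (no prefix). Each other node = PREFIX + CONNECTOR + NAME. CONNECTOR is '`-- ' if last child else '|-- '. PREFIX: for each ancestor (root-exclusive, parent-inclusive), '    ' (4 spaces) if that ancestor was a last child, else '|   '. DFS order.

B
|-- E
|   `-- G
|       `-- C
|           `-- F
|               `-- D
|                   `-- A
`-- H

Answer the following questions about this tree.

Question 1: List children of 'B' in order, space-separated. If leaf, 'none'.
Node B's children (from adjacency): E, H

Answer: E H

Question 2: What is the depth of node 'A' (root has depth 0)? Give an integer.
Answer: 6

Derivation:
Path from root to A: B -> E -> G -> C -> F -> D -> A
Depth = number of edges = 6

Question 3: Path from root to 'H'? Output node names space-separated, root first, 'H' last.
Walk down from root: B -> H

Answer: B H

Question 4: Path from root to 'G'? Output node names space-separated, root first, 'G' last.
Answer: B E G

Derivation:
Walk down from root: B -> E -> G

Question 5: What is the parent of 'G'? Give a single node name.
Scan adjacency: G appears as child of E

Answer: E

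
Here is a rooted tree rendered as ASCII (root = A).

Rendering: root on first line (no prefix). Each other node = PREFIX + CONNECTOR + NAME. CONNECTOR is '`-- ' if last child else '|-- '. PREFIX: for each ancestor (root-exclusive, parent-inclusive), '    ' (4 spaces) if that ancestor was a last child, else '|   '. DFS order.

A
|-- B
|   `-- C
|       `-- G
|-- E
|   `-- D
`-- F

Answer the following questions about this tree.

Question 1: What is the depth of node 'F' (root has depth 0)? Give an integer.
Answer: 1

Derivation:
Path from root to F: A -> F
Depth = number of edges = 1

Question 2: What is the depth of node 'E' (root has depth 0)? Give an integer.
Answer: 1

Derivation:
Path from root to E: A -> E
Depth = number of edges = 1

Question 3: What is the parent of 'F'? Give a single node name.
Answer: A

Derivation:
Scan adjacency: F appears as child of A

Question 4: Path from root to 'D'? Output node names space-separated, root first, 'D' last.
Answer: A E D

Derivation:
Walk down from root: A -> E -> D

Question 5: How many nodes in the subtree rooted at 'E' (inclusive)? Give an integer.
Subtree rooted at E contains: D, E
Count = 2

Answer: 2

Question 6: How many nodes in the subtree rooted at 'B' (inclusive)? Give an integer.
Subtree rooted at B contains: B, C, G
Count = 3

Answer: 3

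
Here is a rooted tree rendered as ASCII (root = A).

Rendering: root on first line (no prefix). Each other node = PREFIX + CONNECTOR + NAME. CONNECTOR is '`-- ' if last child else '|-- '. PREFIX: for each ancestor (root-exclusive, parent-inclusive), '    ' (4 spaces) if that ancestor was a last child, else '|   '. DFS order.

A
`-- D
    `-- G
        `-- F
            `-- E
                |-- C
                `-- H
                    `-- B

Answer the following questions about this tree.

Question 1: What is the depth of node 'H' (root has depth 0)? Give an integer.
Answer: 5

Derivation:
Path from root to H: A -> D -> G -> F -> E -> H
Depth = number of edges = 5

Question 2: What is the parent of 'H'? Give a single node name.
Answer: E

Derivation:
Scan adjacency: H appears as child of E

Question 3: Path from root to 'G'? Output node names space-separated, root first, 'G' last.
Answer: A D G

Derivation:
Walk down from root: A -> D -> G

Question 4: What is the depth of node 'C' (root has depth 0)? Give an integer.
Path from root to C: A -> D -> G -> F -> E -> C
Depth = number of edges = 5

Answer: 5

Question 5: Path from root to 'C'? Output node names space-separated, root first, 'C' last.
Walk down from root: A -> D -> G -> F -> E -> C

Answer: A D G F E C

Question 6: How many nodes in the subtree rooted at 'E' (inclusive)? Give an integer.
Answer: 4

Derivation:
Subtree rooted at E contains: B, C, E, H
Count = 4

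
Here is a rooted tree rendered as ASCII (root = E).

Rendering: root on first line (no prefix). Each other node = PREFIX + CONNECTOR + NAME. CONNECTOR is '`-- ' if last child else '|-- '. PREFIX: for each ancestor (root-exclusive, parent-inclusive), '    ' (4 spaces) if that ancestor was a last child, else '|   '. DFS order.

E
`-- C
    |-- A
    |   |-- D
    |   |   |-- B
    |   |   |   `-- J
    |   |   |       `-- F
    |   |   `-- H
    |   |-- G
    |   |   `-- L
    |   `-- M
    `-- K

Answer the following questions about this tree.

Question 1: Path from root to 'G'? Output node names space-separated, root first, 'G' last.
Walk down from root: E -> C -> A -> G

Answer: E C A G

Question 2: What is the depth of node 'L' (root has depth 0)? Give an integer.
Path from root to L: E -> C -> A -> G -> L
Depth = number of edges = 4

Answer: 4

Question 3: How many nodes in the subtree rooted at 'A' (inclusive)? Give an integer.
Answer: 9

Derivation:
Subtree rooted at A contains: A, B, D, F, G, H, J, L, M
Count = 9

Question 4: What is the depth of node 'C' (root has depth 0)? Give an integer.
Path from root to C: E -> C
Depth = number of edges = 1

Answer: 1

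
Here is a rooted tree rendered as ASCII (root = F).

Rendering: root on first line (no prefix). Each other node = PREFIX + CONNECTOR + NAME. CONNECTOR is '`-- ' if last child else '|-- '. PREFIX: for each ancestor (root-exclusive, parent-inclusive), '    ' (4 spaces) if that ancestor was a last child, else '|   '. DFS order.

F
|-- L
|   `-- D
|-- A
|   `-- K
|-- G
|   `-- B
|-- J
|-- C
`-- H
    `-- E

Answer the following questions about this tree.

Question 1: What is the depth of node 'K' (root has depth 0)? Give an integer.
Path from root to K: F -> A -> K
Depth = number of edges = 2

Answer: 2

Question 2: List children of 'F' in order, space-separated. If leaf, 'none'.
Node F's children (from adjacency): L, A, G, J, C, H

Answer: L A G J C H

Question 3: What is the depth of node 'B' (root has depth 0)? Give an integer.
Path from root to B: F -> G -> B
Depth = number of edges = 2

Answer: 2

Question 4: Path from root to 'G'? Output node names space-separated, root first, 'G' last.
Answer: F G

Derivation:
Walk down from root: F -> G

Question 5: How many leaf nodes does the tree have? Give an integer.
Leaves (nodes with no children): B, C, D, E, J, K

Answer: 6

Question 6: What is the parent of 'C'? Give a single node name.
Scan adjacency: C appears as child of F

Answer: F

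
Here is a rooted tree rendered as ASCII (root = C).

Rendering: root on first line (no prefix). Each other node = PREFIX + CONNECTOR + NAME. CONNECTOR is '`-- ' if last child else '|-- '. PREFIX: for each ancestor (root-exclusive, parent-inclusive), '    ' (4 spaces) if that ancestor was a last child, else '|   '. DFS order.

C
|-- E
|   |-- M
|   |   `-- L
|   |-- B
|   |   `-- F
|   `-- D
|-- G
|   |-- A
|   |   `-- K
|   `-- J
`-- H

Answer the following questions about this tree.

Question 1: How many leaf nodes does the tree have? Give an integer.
Answer: 6

Derivation:
Leaves (nodes with no children): D, F, H, J, K, L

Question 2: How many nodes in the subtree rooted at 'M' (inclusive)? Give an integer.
Subtree rooted at M contains: L, M
Count = 2

Answer: 2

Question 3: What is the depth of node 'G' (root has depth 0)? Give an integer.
Answer: 1

Derivation:
Path from root to G: C -> G
Depth = number of edges = 1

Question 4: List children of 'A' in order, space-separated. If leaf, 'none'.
Node A's children (from adjacency): K

Answer: K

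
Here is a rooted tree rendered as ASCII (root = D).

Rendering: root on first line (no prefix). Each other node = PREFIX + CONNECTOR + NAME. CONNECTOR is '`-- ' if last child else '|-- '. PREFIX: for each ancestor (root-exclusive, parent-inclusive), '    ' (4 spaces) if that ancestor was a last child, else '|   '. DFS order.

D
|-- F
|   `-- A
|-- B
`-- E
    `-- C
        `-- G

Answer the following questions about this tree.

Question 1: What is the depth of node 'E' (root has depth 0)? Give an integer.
Answer: 1

Derivation:
Path from root to E: D -> E
Depth = number of edges = 1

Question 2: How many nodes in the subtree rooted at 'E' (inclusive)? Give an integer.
Subtree rooted at E contains: C, E, G
Count = 3

Answer: 3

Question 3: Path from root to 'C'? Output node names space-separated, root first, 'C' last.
Answer: D E C

Derivation:
Walk down from root: D -> E -> C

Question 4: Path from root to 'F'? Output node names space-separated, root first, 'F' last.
Walk down from root: D -> F

Answer: D F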